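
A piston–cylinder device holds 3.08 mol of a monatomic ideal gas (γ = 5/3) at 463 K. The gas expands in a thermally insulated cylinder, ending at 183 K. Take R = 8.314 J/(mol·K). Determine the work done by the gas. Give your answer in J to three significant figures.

W ≈ 10800 J

Adiabatic ⇒ Q = 0, so W_by = −ΔU = nCᵥ(T₁ − T₂).
Cᵥ = 3R/2 = 12.47 J/(mol·K).
W = (3.08)(12.47)(463 − 183) = 10755 J.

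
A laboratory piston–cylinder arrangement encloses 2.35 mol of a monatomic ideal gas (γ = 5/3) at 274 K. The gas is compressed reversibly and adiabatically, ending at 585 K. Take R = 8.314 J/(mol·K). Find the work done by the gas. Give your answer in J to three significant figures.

W ≈ -9110 J

Adiabatic ⇒ Q = 0, so W_by = −ΔU = nCᵥ(T₁ − T₂).
Cᵥ = 3R/2 = 12.47 J/(mol·K).
W = (2.35)(12.47)(274 − 585) = -9114 J.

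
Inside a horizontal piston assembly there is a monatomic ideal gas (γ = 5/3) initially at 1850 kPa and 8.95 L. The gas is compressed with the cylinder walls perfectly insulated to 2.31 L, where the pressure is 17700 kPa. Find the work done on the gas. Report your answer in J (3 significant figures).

W ≈ 36500 J

Adiabatic: W = (P₁V₁ − P₂V₂)/(γ − 1) with γ = 5/3.
P₁V₁ = 16558 J, P₂V₂ = 40887 J.
W = (16558 − 40887) / 0.6667 = -36494 J.
Work on gas = −W_by = 36494 J.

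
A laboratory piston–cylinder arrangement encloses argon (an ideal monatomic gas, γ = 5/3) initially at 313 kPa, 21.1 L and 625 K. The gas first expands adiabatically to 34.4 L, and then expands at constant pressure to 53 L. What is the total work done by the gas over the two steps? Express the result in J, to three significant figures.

Step 1 (adiabatic): W = (P₁V₁ − P₂V₂)/(γ−1) = (6604 − 4768)/0.667 = 2755 J.
After step 1: P = 138.6 kPa, V = 34.4 L, T = 451.2 K.
Step 2 (isobaric): W = PΔV = (138.6 kPa)(53 − 34.4 L) = 2578 J.
W_total = 2755 + 2578 = 5333 J.

W_total ≈ 5330 J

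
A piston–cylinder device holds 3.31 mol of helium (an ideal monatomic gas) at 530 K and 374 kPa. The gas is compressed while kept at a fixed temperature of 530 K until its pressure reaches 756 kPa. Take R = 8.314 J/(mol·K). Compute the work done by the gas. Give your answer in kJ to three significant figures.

Isothermal process: W = nRT ln(V₂/V₁) = nRT ln(P₁/P₂).
W = (3.31)(8.314)(530) × ln(374/756)
  = 14585 × ln(0.4947) = 14585 × -0.7038
W_by_gas = -10265 J.

W ≈ -10.3 kJ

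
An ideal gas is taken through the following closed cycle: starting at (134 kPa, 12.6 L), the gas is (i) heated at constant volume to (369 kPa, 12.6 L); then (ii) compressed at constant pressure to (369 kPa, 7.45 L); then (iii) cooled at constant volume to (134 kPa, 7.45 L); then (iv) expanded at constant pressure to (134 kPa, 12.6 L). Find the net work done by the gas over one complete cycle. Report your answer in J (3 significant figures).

W_net ≈ -1210 J

Constant-volume legs do no work.
W(ii) = (369)(7.45 − 12.6) = -1900 J; W(iv) = (134)(12.6 − 7.45) = 690.1 J.
W_net = -1900 + 690.1 = -1210 J (the counter-clockwise enclosed area).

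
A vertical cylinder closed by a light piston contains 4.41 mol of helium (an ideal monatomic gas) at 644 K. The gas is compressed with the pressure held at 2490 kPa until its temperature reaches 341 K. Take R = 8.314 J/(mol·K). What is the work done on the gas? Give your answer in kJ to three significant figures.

W ≈ 11.1 kJ

Isobaric: W = P ΔV = nR ΔT.
W = (4.41)(8.314)(341 − 644) = -11109 J.
Work on gas = −W_by = 11109 J.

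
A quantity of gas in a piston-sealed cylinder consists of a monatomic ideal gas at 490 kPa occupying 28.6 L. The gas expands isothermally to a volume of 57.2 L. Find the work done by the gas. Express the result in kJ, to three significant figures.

W ≈ 9.71 kJ

Isothermal: W = nRT ln(V₂/V₁) = P₁V₁ ln(V₂/V₁).
P₁V₁ = (490 kPa)(28.6 L) = 14014 J.
W = 14014 × ln(57.2/28.6) = 14014 × 0.6931
W_by_gas = 9714 J.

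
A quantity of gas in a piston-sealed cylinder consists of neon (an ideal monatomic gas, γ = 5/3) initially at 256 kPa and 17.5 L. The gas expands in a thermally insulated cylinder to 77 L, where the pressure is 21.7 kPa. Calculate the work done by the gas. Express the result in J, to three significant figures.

Adiabatic: W = (P₁V₁ − P₂V₂)/(γ − 1) with γ = 5/3.
P₁V₁ = 4480 J, P₂V₂ = 1671 J.
W = (4480 − 1671) / 0.6667 = 4214 J.

W ≈ 4210 J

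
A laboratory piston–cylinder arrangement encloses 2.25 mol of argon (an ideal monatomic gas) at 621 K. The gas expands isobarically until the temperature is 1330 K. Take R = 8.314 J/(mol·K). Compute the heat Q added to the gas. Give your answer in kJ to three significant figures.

Isobaric: W = nRΔT = (2.25)(8.314)(709) = 13263 J.
ΔU = nCᵥΔT with Cᵥ = 3R/2: ΔU = (2.25)(12.47)(709) = 19894 J.
Q = ΔU + W = 19894 + 13263 = 33157 J.

Q ≈ 33.2 kJ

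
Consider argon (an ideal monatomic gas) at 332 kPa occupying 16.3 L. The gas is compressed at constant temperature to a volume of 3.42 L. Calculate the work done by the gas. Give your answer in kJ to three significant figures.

Isothermal: W = nRT ln(V₂/V₁) = P₁V₁ ln(V₂/V₁).
P₁V₁ = (332 kPa)(16.3 L) = 5412 J.
W = 5412 × ln(3.42/16.3) = 5412 × -1.562
W_by_gas = -8450 J.

W ≈ -8.45 kJ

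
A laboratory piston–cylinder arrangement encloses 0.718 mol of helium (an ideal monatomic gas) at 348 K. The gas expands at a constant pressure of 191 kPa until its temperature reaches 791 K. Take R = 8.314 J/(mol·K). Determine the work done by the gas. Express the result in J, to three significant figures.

Isobaric: W = P ΔV = nR ΔT.
W = (0.718)(8.314)(791 − 348) = 2644 J.

W ≈ 2640 J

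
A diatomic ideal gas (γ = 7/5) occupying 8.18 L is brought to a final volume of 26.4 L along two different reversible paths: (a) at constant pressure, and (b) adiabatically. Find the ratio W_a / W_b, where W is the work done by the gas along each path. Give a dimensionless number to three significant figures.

W_a / W_b ≈ 2.38

Path (a) isobaric: W = P₁(V₂ − V₁) → W_a/(P₁V₁) = 2.227.
Path (b) adiabatic: W = P₁V₁(1 − (V₁/V₂)^(γ−1))/(γ−1) → W_b/(P₁V₁) = 0.9354.
W_a / W_b = 2.227 / 0.9354 = 2.381.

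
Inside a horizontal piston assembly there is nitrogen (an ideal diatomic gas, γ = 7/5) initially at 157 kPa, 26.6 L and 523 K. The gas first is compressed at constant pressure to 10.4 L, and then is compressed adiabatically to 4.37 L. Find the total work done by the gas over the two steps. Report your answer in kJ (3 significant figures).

W_total ≈ -4.24 kJ

Step 1 (isobaric): W = PΔV = (157 kPa)(10.4 − 26.6 L) = -2543 J.
After step 1: P = 157 kPa, V = 10.4 L, T = 204.5 K.
Step 2 (adiabatic): W = (P₁V₁ − P₂V₂)/(γ−1) = (1633 − 2310)/0.4 = -1692 J.
W_total = -2543 − 1692 = -4236 J.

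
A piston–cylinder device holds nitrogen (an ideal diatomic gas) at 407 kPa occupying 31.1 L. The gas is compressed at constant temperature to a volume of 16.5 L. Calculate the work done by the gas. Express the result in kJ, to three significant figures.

W ≈ -8.02 kJ

Isothermal: W = nRT ln(V₂/V₁) = P₁V₁ ln(V₂/V₁).
P₁V₁ = (407 kPa)(31.1 L) = 12658 J.
W = 12658 × ln(16.5/31.1) = 12658 × -0.6338
W_by_gas = -8023 J.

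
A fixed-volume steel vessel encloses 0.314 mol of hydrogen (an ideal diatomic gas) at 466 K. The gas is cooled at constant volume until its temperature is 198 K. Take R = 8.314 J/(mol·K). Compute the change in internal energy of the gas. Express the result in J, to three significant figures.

ΔU ≈ -1750 J

Constant volume ⇒ W = 0, so Q = ΔU = nCᵥΔT with Cᵥ = 5R/2 = 20.79 J/(mol·K).
ΔU = (0.314)(20.79)(198 − 466) = -1749 J.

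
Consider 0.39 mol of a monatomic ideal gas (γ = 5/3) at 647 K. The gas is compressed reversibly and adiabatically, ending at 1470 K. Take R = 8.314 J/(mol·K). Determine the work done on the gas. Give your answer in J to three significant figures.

Adiabatic ⇒ Q = 0, so W_by = −ΔU = nCᵥ(T₁ − T₂).
Cᵥ = 3R/2 = 12.47 J/(mol·K).
W = (0.39)(12.47)(647 − 1470) = -4003 J.
Work on gas = −W_by = 4003 J.

W ≈ 4000 J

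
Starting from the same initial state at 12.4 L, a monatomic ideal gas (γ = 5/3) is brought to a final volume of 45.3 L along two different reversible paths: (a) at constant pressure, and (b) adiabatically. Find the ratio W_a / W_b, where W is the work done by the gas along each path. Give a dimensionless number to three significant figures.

Path (a) isobaric: W = P₁(V₂ − V₁) → W_a/(P₁V₁) = 2.653.
Path (b) adiabatic: W = P₁V₁(1 − (V₁/V₂)^(γ−1))/(γ−1) → W_b/(P₁V₁) = 0.8676.
W_a / W_b = 2.653 / 0.8676 = 3.058.

W_a / W_b ≈ 3.06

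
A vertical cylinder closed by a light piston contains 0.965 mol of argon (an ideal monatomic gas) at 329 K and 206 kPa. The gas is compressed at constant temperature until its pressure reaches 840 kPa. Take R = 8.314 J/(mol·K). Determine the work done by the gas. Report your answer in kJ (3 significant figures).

Isothermal process: W = nRT ln(V₂/V₁) = nRT ln(P₁/P₂).
W = (0.965)(8.314)(329) × ln(206/840)
  = 2640 × ln(0.2452) = 2640 × -1.406
W_by_gas = -3710 J.

W ≈ -3.71 kJ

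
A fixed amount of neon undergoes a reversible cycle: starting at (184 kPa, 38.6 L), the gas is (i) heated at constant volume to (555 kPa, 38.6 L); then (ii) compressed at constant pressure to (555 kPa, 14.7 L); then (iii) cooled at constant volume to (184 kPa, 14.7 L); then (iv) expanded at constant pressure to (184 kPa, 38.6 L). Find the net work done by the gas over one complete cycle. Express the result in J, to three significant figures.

W_net ≈ -8870 J

Constant-volume legs do no work.
W(ii) = (555)(14.7 − 38.6) = -13265 J; W(iv) = (184)(38.6 − 14.7) = 4398 J.
W_net = -13265 + 4398 = -8867 J (the counter-clockwise enclosed area).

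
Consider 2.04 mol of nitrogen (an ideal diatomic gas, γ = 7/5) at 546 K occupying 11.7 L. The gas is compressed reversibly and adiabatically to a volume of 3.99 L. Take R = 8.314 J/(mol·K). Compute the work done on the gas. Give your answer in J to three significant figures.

Adiabatic: TV^(γ−1) = const with γ = 7/5.
T₂ = T₁ (V₁/V₂)^(γ−1) = 546 × (11.7/3.99)^0.4 = 546 × 1.538 = 839.6 K.
W_by = nCᵥ(T₁ − T₂) = (2.04)(20.79)(546 − 839.6) = -12449 J.
Work on gas = −W_by = 12449 J.

W ≈ 12400 J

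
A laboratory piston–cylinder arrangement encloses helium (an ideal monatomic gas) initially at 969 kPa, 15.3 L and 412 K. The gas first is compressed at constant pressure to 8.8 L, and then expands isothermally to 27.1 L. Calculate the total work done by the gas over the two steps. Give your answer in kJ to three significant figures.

W_total ≈ 3.29 kJ

Step 1 (isobaric): W = PΔV = (969 kPa)(8.8 − 15.3 L) = -6298 J.
After step 1: P = 969 kPa, V = 8.8 L, T = 237 K.
Step 2 (isothermal): W = P₁V₁ ln(V₂/V₁) = (8527) ln(27.1/8.8) = 9591 J.
W_total = -6298 + 9591 = 3293 J.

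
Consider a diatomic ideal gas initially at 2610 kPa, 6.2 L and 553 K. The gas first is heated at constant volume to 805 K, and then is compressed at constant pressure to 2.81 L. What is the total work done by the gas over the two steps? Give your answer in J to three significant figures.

Step 1 (isochoric): W = 0 (constant volume).
After step 1: P = 3799 kPa (V unchanged).
Step 2 (isobaric): W = PΔV = (3799 kPa)(2.81 − 6.2 L) = -12880 J.
W_total = 0 − 12880 = -12880 J.

W_total ≈ -12900 J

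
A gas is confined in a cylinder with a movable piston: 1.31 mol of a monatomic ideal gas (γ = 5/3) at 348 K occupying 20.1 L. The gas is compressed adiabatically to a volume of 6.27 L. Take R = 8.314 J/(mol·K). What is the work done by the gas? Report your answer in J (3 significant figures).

Adiabatic: TV^(γ−1) = const with γ = 5/3.
T₂ = T₁ (V₁/V₂)^(γ−1) = 348 × (20.1/6.27)^0.667 = 348 × 2.174 = 756.6 K.
W_by = nCᵥ(T₁ − T₂) = (1.31)(12.47)(348 − 756.6) = -6675 J.

W ≈ -6680 J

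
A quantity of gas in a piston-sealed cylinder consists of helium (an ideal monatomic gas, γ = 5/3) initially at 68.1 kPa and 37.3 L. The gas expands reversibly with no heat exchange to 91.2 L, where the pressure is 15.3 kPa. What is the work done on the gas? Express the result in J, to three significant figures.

Adiabatic: W = (P₁V₁ − P₂V₂)/(γ − 1) with γ = 5/3.
P₁V₁ = 2540 J, P₂V₂ = 1395 J.
W = (2540 − 1395) / 0.6667 = 1717 J.
Work on gas = −W_by = -1717 J.

W ≈ -1720 J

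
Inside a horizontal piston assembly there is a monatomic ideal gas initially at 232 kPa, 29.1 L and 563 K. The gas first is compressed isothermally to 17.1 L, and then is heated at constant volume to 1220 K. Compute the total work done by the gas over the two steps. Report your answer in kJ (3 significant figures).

Step 1 (isothermal): W = P₁V₁ ln(V₂/V₁) = (6751) ln(17.1/29.1) = -3589 J.
Step 2 (isochoric): W = 0 (constant volume).
W_total = -3589 + 0 = -3589 J.

W_total ≈ -3.59 kJ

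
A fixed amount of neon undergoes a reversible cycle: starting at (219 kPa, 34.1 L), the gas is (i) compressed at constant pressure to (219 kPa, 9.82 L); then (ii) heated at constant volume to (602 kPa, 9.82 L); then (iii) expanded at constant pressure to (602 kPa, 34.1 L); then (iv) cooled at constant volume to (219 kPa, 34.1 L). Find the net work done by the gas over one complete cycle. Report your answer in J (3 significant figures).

W_net ≈ 9300 J

Constant-volume legs do no work.
W(i) = (219)(9.82 − 34.1) = -5317 J; W(iii) = (602)(34.1 − 9.82) = 14617 J.
W_net = -5317 + 14617 = 9299 J (the clockwise enclosed area).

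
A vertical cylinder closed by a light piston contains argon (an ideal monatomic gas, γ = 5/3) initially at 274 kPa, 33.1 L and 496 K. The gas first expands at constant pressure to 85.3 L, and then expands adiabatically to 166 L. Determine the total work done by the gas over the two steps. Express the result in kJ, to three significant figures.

Step 1 (isobaric): W = PΔV = (274 kPa)(85.3 − 33.1 L) = 14303 J.
After step 1: P = 274 kPa, V = 85.3 L, T = 1278 K.
Step 2 (adiabatic): W = (P₁V₁ − P₂V₂)/(γ−1) = (23372 − 14994)/0.667 = 12567 J.
W_total = 14303 + 12567 = 26870 J.

W_total ≈ 26.9 kJ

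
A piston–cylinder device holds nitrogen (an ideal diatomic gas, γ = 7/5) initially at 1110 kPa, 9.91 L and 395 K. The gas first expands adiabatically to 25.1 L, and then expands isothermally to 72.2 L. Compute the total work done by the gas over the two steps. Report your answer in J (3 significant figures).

W_total ≈ 16600 J

Step 1 (adiabatic): W = (P₁V₁ − P₂V₂)/(γ−1) = (11000 − 7585)/0.4 = 8538 J.
After step 1: P = 302.2 kPa, V = 25.1 L, T = 272.4 K.
Step 2 (isothermal): W = P₁V₁ ln(V₂/V₁) = (7585) ln(72.2/25.1) = 8014 J.
W_total = 8538 + 8014 = 16552 J.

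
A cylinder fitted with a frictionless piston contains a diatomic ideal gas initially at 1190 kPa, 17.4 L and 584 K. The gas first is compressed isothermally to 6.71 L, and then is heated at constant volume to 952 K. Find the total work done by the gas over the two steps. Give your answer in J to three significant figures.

W_total ≈ -19700 J

Step 1 (isothermal): W = P₁V₁ ln(V₂/V₁) = (20706) ln(6.71/17.4) = -19730 J.
Step 2 (isochoric): W = 0 (constant volume).
W_total = -19730 + 0 = -19730 J.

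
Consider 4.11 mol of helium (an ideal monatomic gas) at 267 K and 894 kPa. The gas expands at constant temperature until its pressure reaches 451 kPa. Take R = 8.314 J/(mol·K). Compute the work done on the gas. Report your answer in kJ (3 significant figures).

W ≈ -6.24 kJ

Isothermal process: W = nRT ln(V₂/V₁) = nRT ln(P₁/P₂).
W = (4.11)(8.314)(267) × ln(894/451)
  = 9124 × ln(1.982) = 9124 × 0.6842
W_by_gas = 6243 J; work on gas = −W_by = -6243 J.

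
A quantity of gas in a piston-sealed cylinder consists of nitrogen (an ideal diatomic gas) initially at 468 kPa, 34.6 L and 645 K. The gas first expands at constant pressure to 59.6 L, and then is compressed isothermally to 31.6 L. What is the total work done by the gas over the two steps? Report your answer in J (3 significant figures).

Step 1 (isobaric): W = PΔV = (468 kPa)(59.6 − 34.6 L) = 11700 J.
After step 1: P = 468 kPa, V = 59.6 L, T = 1111 K.
Step 2 (isothermal): W = P₁V₁ ln(V₂/V₁) = (27893) ln(31.6/59.6) = -17698 J.
W_total = 11700 − 17698 = -5998 J.

W_total ≈ -6000 J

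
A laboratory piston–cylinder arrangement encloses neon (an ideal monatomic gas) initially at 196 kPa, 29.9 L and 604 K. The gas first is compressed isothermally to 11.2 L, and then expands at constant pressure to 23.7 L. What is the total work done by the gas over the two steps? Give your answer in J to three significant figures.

W_total ≈ 786 J

Step 1 (isothermal): W = P₁V₁ ln(V₂/V₁) = (5860) ln(11.2/29.9) = -5755 J.
After step 1: P = 523.2 kPa, V = 11.2 L, T = 604 K.
Step 2 (isobaric): W = PΔV = (523.2 kPa)(23.7 − 11.2 L) = 6541 J.
W_total = -5755 + 6541 = 786 J.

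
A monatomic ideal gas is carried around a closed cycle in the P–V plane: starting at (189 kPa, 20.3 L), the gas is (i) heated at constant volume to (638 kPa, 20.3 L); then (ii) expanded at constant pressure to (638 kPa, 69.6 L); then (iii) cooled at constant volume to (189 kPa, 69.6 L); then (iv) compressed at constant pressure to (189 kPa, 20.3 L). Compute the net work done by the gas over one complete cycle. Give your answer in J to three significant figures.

Constant-volume legs do no work.
W(ii) = (638)(69.6 − 20.3) = 31453 J; W(iv) = (189)(20.3 − 69.6) = -9318 J.
W_net = 31453 − 9318 = 22136 J (the clockwise enclosed area).

W_net ≈ 22100 J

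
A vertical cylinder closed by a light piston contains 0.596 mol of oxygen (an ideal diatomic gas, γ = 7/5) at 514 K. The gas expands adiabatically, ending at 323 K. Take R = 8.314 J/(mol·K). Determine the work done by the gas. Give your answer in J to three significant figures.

Adiabatic ⇒ Q = 0, so W_by = −ΔU = nCᵥ(T₁ − T₂).
Cᵥ = 5R/2 = 20.79 J/(mol·K).
W = (0.596)(20.79)(514 − 323) = 2366 J.

W ≈ 2370 J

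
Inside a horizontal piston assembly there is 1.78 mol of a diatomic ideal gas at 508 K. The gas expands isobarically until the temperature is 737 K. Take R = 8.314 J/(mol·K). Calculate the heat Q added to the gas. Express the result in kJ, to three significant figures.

Q ≈ 11.9 kJ

Isobaric: W = nRΔT = (1.78)(8.314)(229) = 3389 J.
ΔU = nCᵥΔT with Cᵥ = 5R/2: ΔU = (1.78)(20.79)(229) = 8472 J.
Q = ΔU + W = 8472 + 3389 = 11861 J.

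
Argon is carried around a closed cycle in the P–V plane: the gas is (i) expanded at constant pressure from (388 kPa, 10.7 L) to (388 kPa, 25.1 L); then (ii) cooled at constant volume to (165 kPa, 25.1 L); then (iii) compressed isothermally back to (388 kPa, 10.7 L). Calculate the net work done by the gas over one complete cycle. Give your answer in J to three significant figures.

W_net ≈ 2060 J

Leg (i): W = PΔV = (388)(25.1 − 10.7) = 5587 J.
Leg (ii): W = 0.
Leg (iii): W = PᵢVᵢ ln(V_f/Vᵢ) = (4142) ln(10.7/25.1) = -3531 J.
W_net = 5587 − 3531 = 2056 J.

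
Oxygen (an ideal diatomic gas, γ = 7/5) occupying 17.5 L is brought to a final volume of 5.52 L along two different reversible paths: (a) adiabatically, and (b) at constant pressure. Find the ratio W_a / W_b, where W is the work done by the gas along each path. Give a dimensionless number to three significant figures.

Path (a) adiabatic: W = P₁V₁(1 − (V₁/V₂)^(γ−1))/(γ−1) → W_a/(P₁V₁) = -1.466.
Path (b) isobaric: W = P₁(V₂ − V₁) → W_b/(P₁V₁) = -0.6846.
W_a / W_b = -1.466 / -0.6846 = 2.142.

W_a / W_b ≈ 2.14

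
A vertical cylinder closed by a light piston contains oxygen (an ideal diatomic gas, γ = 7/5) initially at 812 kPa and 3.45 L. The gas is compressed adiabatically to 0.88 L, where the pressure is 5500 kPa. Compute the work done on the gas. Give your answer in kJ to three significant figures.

W ≈ 5.10 kJ

Adiabatic: W = (P₁V₁ − P₂V₂)/(γ − 1) with γ = 7/5.
P₁V₁ = 2801 J, P₂V₂ = 4840 J.
W = (2801 − 4840) / 0.4 = -5097 J.
Work on gas = −W_by = 5097 J.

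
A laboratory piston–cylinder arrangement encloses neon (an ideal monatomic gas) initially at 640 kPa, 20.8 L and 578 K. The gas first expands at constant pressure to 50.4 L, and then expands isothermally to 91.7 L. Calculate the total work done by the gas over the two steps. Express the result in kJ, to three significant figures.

W_total ≈ 38.3 kJ

Step 1 (isobaric): W = PΔV = (640 kPa)(50.4 − 20.8 L) = 18944 J.
After step 1: P = 640 kPa, V = 50.4 L, T = 1401 K.
Step 2 (isothermal): W = P₁V₁ ln(V₂/V₁) = (32256) ln(91.7/50.4) = 19306 J.
W_total = 18944 + 19306 = 38250 J.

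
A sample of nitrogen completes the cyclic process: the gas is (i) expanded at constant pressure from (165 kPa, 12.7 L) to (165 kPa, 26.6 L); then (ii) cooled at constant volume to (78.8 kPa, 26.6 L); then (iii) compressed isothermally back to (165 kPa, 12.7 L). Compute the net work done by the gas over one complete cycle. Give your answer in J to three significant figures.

Leg (i): W = PΔV = (165)(26.6 − 12.7) = 2294 J.
Leg (ii): W = 0.
Leg (iii): W = PᵢVᵢ ln(V_f/Vᵢ) = (2096) ln(12.7/26.6) = -1550 J.
W_net = 2294 − 1550 = 743.8 J.

W_net ≈ 744 J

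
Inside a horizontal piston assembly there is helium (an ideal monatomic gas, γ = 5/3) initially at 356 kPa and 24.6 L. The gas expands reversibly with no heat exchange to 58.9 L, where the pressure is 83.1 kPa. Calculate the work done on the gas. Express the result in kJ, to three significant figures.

Adiabatic: W = (P₁V₁ − P₂V₂)/(γ − 1) with γ = 5/3.
P₁V₁ = 8758 J, P₂V₂ = 4895 J.
W = (8758 − 4895) / 0.6667 = 5795 J.
Work on gas = −W_by = -5795 J.

W ≈ -5.79 kJ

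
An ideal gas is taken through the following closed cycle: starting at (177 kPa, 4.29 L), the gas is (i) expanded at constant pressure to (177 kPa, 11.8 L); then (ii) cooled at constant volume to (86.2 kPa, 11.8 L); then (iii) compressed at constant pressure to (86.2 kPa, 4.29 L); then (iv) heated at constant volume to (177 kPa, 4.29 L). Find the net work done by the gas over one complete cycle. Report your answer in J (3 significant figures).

W_net ≈ 682 J

Constant-volume legs do no work.
W(i) = (177)(11.8 − 4.29) = 1329 J; W(iii) = (86.2)(4.29 − 11.8) = -647.4 J.
W_net = 1329 − 647.4 = 681.9 J (the clockwise enclosed area).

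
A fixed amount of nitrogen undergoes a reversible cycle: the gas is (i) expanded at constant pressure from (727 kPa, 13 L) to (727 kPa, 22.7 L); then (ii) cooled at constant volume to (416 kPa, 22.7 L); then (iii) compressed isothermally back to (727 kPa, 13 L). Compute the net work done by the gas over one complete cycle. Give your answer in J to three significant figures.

Leg (i): W = PΔV = (727)(22.7 − 13) = 7052 J.
Leg (ii): W = 0.
Leg (iii): W = PᵢVᵢ ln(V_f/Vᵢ) = (9443) ln(13/22.7) = -5264 J.
W_net = 7052 − 5264 = 1788 J.

W_net ≈ 1790 J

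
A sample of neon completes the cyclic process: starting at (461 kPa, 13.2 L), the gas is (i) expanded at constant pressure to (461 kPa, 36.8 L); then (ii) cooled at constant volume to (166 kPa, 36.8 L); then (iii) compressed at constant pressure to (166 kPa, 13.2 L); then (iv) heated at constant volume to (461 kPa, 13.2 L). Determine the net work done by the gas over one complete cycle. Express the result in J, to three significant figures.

Constant-volume legs do no work.
W(i) = (461)(36.8 − 13.2) = 10880 J; W(iii) = (166)(13.2 − 36.8) = -3918 J.
W_net = 10880 − 3918 = 6962 J (the clockwise enclosed area).

W_net ≈ 6960 J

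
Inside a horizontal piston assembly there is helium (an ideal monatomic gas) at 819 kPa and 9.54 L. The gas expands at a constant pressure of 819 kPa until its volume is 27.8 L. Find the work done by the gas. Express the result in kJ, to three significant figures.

Isobaric: W = P ΔV.
W = (819 kPa)(27.8 − 9.54 L) = (819)(18.26) = 14955 J.

W ≈ 15.0 kJ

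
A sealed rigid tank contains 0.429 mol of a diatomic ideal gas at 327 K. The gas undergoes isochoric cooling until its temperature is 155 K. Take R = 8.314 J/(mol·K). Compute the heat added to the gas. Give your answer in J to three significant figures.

Q ≈ -1530 J

Constant volume ⇒ W = 0, so Q = ΔU = nCᵥΔT with Cᵥ = 5R/2 = 20.79 J/(mol·K).
ΔU = (0.429)(20.79)(155 − 327) = -1534 J.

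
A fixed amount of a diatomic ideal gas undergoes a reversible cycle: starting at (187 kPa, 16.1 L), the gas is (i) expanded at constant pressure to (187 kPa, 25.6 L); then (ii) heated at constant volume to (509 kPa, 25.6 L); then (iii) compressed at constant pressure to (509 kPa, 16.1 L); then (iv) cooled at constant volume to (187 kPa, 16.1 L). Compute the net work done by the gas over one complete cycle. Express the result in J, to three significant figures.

Constant-volume legs do no work.
W(i) = (187)(25.6 − 16.1) = 1776 J; W(iii) = (509)(16.1 − 25.6) = -4836 J.
W_net = 1776 − 4836 = -3059 J (the counter-clockwise enclosed area).

W_net ≈ -3060 J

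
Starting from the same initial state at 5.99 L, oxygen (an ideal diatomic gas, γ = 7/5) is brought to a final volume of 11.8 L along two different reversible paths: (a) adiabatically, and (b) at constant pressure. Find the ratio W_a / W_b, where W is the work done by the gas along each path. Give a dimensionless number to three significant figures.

Path (a) adiabatic: W = P₁V₁(1 − (V₁/V₂)^(γ−1))/(γ−1) → W_a/(P₁V₁) = 0.5938.
Path (b) isobaric: W = P₁(V₂ − V₁) → W_b/(P₁V₁) = 0.9699.
W_a / W_b = 0.5938 / 0.9699 = 0.6122.

W_a / W_b ≈ 0.612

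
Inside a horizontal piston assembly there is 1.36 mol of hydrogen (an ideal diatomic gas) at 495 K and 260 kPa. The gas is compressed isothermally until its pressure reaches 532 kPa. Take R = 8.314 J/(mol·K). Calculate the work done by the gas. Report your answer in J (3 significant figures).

W ≈ -4010 J

Isothermal process: W = nRT ln(V₂/V₁) = nRT ln(P₁/P₂).
W = (1.36)(8.314)(495) × ln(260/532)
  = 5597 × ln(0.4887) = 5597 × -0.716
W_by_gas = -4007 J.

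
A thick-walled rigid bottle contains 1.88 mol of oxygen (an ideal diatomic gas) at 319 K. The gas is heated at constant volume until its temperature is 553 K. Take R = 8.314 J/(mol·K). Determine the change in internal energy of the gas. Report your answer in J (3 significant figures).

ΔU ≈ 9140 J

Constant volume ⇒ W = 0, so Q = ΔU = nCᵥΔT with Cᵥ = 5R/2 = 20.79 J/(mol·K).
ΔU = (1.88)(20.79)(553 − 319) = 9144 J.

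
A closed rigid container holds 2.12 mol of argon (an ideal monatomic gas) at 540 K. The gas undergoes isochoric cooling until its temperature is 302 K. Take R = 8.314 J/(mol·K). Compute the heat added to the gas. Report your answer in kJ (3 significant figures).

Q ≈ -6.29 kJ

Constant volume ⇒ W = 0, so Q = ΔU = nCᵥΔT with Cᵥ = 3R/2 = 12.47 J/(mol·K).
ΔU = (2.12)(12.47)(302 − 540) = -6292 J.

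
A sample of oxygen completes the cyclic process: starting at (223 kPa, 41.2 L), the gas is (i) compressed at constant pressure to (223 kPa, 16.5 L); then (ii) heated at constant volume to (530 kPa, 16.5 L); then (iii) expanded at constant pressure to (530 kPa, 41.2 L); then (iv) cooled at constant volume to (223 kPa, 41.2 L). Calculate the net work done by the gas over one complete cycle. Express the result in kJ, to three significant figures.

W_net ≈ 7.58 kJ

Constant-volume legs do no work.
W(i) = (223)(16.5 − 41.2) = -5508 J; W(iii) = (530)(41.2 − 16.5) = 13091 J.
W_net = -5508 + 13091 = 7583 J (the clockwise enclosed area).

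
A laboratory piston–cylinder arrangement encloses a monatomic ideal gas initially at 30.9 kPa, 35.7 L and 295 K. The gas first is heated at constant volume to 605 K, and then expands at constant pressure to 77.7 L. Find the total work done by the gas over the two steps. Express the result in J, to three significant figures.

Step 1 (isochoric): W = 0 (constant volume).
After step 1: P = 63.37 kPa (V unchanged).
Step 2 (isobaric): W = PΔV = (63.37 kPa)(77.7 − 35.7 L) = 2662 J.
W_total = 0 + 2662 = 2662 J.

W_total ≈ 2660 J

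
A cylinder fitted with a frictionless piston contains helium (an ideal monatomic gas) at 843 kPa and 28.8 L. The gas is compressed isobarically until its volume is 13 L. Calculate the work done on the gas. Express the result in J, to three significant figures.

Isobaric: W = P ΔV.
W = (843 kPa)(13 − 28.8 L) = (843)(-15.8) = -13319 J.
Work on gas = −W_by = 13319 J.

W ≈ 13300 J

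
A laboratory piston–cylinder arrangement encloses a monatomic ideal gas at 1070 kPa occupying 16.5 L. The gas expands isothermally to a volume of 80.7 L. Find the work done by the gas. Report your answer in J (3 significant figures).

W ≈ 28000 J

Isothermal: W = nRT ln(V₂/V₁) = P₁V₁ ln(V₂/V₁).
P₁V₁ = (1070 kPa)(16.5 L) = 17655 J.
W = 17655 × ln(80.7/16.5) = 17655 × 1.587
W_by_gas = 28025 J.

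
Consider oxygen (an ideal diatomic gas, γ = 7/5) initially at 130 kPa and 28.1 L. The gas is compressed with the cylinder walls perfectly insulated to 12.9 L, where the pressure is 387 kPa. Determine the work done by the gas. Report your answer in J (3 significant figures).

W ≈ -3350 J

Adiabatic: W = (P₁V₁ − P₂V₂)/(γ − 1) with γ = 7/5.
P₁V₁ = 3653 J, P₂V₂ = 4992 J.
W = (3653 − 4992) / 0.4 = -3348 J.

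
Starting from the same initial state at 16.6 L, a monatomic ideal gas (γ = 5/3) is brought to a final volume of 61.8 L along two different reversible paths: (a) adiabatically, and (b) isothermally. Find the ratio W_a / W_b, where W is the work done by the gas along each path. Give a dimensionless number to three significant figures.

W_a / W_b ≈ 0.666

Path (a) adiabatic: W = P₁V₁(1 − (V₁/V₂)^(γ−1))/(γ−1) → W_a/(P₁V₁) = 0.8755.
Path (b) isothermal: W = P₁V₁ ln(V₂/V₁) → W_b/(P₁V₁) = 1.315.
W_a / W_b = 0.8755 / 1.315 = 0.6661.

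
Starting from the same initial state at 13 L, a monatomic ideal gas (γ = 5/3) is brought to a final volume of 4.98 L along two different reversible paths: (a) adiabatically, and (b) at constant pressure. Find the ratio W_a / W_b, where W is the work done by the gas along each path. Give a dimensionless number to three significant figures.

W_a / W_b ≈ 2.18

Path (a) adiabatic: W = P₁V₁(1 − (V₁/V₂)^(γ−1))/(γ−1) → W_a/(P₁V₁) = -1.344.
Path (b) isobaric: W = P₁(V₂ − V₁) → W_b/(P₁V₁) = -0.6169.
W_a / W_b = -1.344 / -0.6169 = 2.178.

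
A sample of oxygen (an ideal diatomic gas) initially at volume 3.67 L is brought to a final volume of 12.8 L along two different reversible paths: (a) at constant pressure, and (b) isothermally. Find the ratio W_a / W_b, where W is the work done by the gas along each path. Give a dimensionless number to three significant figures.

W_a / W_b ≈ 1.99

Path (a) isobaric: W = P₁(V₂ − V₁) → W_a/(P₁V₁) = 2.488.
Path (b) isothermal: W = P₁V₁ ln(V₂/V₁) → W_b/(P₁V₁) = 1.249.
W_a / W_b = 2.488 / 1.249 = 1.991.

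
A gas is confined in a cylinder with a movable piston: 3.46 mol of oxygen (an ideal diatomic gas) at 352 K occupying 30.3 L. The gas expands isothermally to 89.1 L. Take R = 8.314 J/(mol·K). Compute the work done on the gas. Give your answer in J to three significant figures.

Isothermal: W = nRT ln(V₂/V₁).
W = (3.46)(8.314)(352) × ln(89.1/30.3)
  = 10126 × 1.079
W_by_gas = 10922 J; work on gas = −W_by = -10922 J.

W ≈ -10900 J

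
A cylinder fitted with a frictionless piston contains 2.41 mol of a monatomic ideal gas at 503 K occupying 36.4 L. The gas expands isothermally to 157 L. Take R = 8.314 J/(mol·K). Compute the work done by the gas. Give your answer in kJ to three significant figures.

W ≈ 14.7 kJ

Isothermal: W = nRT ln(V₂/V₁).
W = (2.41)(8.314)(503) × ln(157/36.4)
  = 10078 × 1.462
W_by_gas = 14731 J.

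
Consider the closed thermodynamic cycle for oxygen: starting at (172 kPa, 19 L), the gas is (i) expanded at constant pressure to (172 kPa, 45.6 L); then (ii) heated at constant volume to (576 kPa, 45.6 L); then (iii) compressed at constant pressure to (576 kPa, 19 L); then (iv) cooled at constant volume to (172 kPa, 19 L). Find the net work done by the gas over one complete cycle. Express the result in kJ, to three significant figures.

Constant-volume legs do no work.
W(i) = (172)(45.6 − 19) = 4575 J; W(iii) = (576)(19 − 45.6) = -15322 J.
W_net = 4575 − 15322 = -10746 J (the counter-clockwise enclosed area).

W_net ≈ -10.7 kJ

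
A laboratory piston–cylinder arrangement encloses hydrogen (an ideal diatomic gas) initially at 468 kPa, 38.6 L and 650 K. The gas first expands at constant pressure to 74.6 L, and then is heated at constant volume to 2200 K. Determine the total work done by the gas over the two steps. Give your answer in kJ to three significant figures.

W_total ≈ 16.8 kJ

Step 1 (isobaric): W = PΔV = (468 kPa)(74.6 − 38.6 L) = 16848 J.
Step 2 (isochoric): W = 0 (constant volume).
W_total = 16848 + 0 = 16848 J.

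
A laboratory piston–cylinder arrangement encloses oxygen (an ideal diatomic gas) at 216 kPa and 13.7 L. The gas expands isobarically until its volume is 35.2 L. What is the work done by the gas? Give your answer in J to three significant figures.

W ≈ 4640 J

Isobaric: W = P ΔV.
W = (216 kPa)(35.2 − 13.7 L) = (216)(21.5) = 4644 J.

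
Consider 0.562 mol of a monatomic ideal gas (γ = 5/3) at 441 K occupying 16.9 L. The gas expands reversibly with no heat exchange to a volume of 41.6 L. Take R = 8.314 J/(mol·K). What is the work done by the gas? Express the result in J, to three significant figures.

Adiabatic: TV^(γ−1) = const with γ = 5/3.
T₂ = T₁ (V₁/V₂)^(γ−1) = 441 × (16.9/41.6)^0.667 = 441 × 0.5485 = 241.9 K.
W_by = nCᵥ(T₁ − T₂) = (0.562)(12.47)(441 − 241.9) = 1395 J.

W ≈ 1400 J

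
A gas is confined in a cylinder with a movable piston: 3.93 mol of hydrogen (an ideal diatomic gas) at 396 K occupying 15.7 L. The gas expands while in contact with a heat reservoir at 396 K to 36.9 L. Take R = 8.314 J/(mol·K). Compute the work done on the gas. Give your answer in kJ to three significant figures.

W ≈ -11.1 kJ

Isothermal: W = nRT ln(V₂/V₁).
W = (3.93)(8.314)(396) × ln(36.9/15.7)
  = 12939 × 0.8546
W_by_gas = 11057 J; work on gas = −W_by = -11057 J.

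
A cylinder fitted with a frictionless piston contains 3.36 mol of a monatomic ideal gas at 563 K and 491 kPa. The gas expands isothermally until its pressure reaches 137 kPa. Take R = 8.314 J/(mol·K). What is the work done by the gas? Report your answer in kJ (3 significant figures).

W ≈ 20.1 kJ

Isothermal process: W = nRT ln(V₂/V₁) = nRT ln(P₁/P₂).
W = (3.36)(8.314)(563) × ln(491/137)
  = 15727 × ln(3.584) = 15727 × 1.276
W_by_gas = 20075 J.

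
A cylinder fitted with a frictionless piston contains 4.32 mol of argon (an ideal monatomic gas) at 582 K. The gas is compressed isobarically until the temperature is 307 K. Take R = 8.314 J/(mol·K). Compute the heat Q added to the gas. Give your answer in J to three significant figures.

Q ≈ -24700 J

Isobaric: W = nRΔT = (4.32)(8.314)(-275) = -9877 J.
ΔU = nCᵥΔT with Cᵥ = 3R/2: ΔU = (4.32)(12.47)(-275) = -14816 J.
Q = ΔU + W = -14816 − 9877 = -24693 J.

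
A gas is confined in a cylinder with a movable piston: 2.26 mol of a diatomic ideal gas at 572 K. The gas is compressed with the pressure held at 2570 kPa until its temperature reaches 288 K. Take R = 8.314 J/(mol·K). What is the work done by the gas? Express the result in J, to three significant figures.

W ≈ -5340 J

Isobaric: W = P ΔV = nR ΔT.
W = (2.26)(8.314)(288 − 572) = -5336 J.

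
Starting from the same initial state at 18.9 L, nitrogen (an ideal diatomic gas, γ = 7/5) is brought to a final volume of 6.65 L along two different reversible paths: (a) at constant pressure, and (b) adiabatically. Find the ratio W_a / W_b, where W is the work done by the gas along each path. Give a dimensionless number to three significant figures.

Path (a) isobaric: W = P₁(V₂ − V₁) → W_a/(P₁V₁) = -0.6481.
Path (b) adiabatic: W = P₁V₁(1 − (V₁/V₂)^(γ−1))/(γ−1) → W_b/(P₁V₁) = -1.297.
W_a / W_b = -0.6481 / -1.297 = 0.4999.

W_a / W_b ≈ 0.500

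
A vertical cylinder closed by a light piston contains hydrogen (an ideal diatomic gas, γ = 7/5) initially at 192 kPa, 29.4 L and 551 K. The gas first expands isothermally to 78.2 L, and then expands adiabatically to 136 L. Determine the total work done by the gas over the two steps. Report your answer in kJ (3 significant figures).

Step 1 (isothermal): W = P₁V₁ ln(V₂/V₁) = (5645) ln(78.2/29.4) = 5522 J.
After step 1: P = 72.18 kPa, V = 78.2 L, T = 551 K.
Step 2 (adiabatic): W = (P₁V₁ − P₂V₂)/(γ−1) = (5645 − 4524)/0.4 = 2802 J.
W_total = 5522 + 2802 = 8324 J.

W_total ≈ 8.32 kJ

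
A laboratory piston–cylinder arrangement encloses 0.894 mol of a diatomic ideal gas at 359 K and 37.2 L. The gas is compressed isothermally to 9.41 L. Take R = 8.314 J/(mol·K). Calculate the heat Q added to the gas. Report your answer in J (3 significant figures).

Isothermal ⇒ ΔU = 0, so Q = W = nRT ln(V₂/V₁).
Q = (0.894)(8.314)(359) ln(9.41/37.2) = 2668 × -1.375 = -3668 J.

Q ≈ -3670 J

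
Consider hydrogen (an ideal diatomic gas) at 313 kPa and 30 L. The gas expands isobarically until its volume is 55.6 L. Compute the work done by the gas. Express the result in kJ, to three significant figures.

Isobaric: W = P ΔV.
W = (313 kPa)(55.6 − 30 L) = (313)(25.6) = 8013 J.

W ≈ 8.01 kJ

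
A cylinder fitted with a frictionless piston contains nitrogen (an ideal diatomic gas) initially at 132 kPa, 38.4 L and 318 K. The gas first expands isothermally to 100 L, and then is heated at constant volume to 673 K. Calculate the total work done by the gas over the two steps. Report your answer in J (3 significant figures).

Step 1 (isothermal): W = P₁V₁ ln(V₂/V₁) = (5069) ln(100/38.4) = 4851 J.
Step 2 (isochoric): W = 0 (constant volume).
W_total = 4851 + 0 = 4851 J.

W_total ≈ 4850 J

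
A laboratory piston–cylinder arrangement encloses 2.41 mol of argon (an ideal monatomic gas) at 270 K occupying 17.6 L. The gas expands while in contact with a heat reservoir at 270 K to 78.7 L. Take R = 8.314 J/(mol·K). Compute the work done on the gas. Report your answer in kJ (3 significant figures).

Isothermal: W = nRT ln(V₂/V₁).
W = (2.41)(8.314)(270) × ln(78.7/17.6)
  = 5410 × 1.498
W_by_gas = 8103 J; work on gas = −W_by = -8103 J.

W ≈ -8.10 kJ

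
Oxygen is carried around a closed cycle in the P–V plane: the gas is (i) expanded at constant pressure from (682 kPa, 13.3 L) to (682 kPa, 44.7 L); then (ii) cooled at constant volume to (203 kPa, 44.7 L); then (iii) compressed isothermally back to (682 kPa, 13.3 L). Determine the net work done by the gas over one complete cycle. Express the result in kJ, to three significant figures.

W_net ≈ 10.4 kJ

Leg (i): W = PΔV = (682)(44.7 − 13.3) = 21415 J.
Leg (ii): W = 0.
Leg (iii): W = PᵢVᵢ ln(V_f/Vᵢ) = (9074) ln(13.3/44.7) = -11000 J.
W_net = 21415 − 11000 = 10415 J.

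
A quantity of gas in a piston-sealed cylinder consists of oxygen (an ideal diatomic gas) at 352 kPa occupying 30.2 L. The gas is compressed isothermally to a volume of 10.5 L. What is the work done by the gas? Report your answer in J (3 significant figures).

W ≈ -11200 J

Isothermal: W = nRT ln(V₂/V₁) = P₁V₁ ln(V₂/V₁).
P₁V₁ = (352 kPa)(30.2 L) = 10630 J.
W = 10630 × ln(10.5/30.2) = 10630 × -1.056
W_by_gas = -11231 J.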